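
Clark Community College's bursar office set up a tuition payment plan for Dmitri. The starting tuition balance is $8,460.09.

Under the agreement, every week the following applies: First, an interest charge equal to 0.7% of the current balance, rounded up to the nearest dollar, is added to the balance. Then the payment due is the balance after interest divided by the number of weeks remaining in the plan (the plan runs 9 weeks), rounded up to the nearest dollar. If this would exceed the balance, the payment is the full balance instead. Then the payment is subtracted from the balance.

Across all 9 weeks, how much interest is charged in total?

Week 1: opening $8,460.09; interest $60.00 → $8,520.09; payment $947.00; balance $7,573.09
Week 2: opening $7,573.09; interest $54.00 → $7,627.09; payment $954.00; balance $6,673.09
Week 3: opening $6,673.09; interest $47.00 → $6,720.09; payment $961.00; balance $5,759.09
Week 4: opening $5,759.09; interest $41.00 → $5,800.09; payment $967.00; balance $4,833.09
Week 5: opening $4,833.09; interest $34.00 → $4,867.09; payment $974.00; balance $3,893.09
Week 6: opening $3,893.09; interest $28.00 → $3,921.09; payment $981.00; balance $2,940.09
Week 7: opening $2,940.09; interest $21.00 → $2,961.09; payment $988.00; balance $1,973.09
Week 8: opening $1,973.09; interest $14.00 → $1,987.09; payment $994.00; balance $993.09
Week 9: opening $993.09; interest $7.00 → $1,000.09; payment $1,000.09; balance $0.00
Total interest: $60.00 + $54.00 + $47.00 + $41.00 + $34.00 + $28.00 + $21.00 + $14.00 + $7.00 = $306.00

$306.00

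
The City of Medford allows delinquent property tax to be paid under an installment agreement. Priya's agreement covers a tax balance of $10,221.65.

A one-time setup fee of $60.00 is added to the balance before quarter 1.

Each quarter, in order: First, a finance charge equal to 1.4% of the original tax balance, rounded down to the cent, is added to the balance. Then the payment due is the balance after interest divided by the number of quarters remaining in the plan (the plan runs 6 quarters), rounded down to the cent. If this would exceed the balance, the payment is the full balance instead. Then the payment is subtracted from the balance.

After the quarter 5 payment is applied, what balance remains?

Quarter 1: $10,281.65 +$143.10 interest = $10,424.75; pay $1,737.45 → $8,687.30
Quarter 2: $8,687.30 +$143.10 interest = $8,830.40; pay $1,766.08 → $7,064.32
Quarter 3: $7,064.32 +$143.10 interest = $7,207.42; pay $1,801.85 → $5,405.57
Quarter 4: $5,405.57 +$143.10 interest = $5,548.67; pay $1,849.55 → $3,699.12
Quarter 5: $3,699.12 +$143.10 interest = $3,842.22; pay $1,921.11 → $1,921.11

$1,921.11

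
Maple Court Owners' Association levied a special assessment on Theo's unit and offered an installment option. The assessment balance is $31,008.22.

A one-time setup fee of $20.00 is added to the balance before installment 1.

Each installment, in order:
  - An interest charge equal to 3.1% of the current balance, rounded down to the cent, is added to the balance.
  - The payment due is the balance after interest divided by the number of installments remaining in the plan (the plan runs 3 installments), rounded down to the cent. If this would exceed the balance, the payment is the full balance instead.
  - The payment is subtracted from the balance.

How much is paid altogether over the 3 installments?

Installment 1: opening $31,028.22; interest $961.87 → $31,990.09; payment $10,663.36; balance $21,326.73
Installment 2: opening $21,326.73; interest $661.12 → $21,987.85; payment $10,993.92; balance $10,993.93
Installment 3: opening $10,993.93; interest $340.81 → $11,334.74; payment $11,334.74; balance $0.00
Total paid: $32,992.02

$32,992.02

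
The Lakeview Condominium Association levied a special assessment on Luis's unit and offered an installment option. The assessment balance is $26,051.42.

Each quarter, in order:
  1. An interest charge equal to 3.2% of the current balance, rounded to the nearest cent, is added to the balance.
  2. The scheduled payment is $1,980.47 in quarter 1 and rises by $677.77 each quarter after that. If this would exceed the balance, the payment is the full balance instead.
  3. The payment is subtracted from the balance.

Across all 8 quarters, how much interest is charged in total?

$4,308.74

Quarter 1: $26,051.42 +$833.65 interest = $26,885.07; pay $1,980.47 → $24,904.60
Quarter 2: $24,904.60 +$796.95 interest = $25,701.55; pay $2,658.24 → $23,043.31
Quarter 3: $23,043.31 +$737.39 interest = $23,780.70; pay $3,336.01 → $20,444.69
Quarter 4: $20,444.69 +$654.23 interest = $21,098.92; pay $4,013.78 → $17,085.14
Quarter 5: $17,085.14 +$546.72 interest = $17,631.86; pay $4,691.55 → $12,940.31
Quarter 6: $12,940.31 +$414.09 interest = $13,354.40; pay $5,369.32 → $7,985.08
Quarter 7: $7,985.08 +$255.52 interest = $8,240.60; pay $6,047.09 → $2,193.51
Quarter 8: $2,193.51 +$70.19 interest = $2,263.70; pay $2,263.70 → $0.00
Total interest: $833.65 + $796.95 + $737.39 + $654.23 + $546.72 + $414.09 + $255.52 + $70.19 = $4,308.74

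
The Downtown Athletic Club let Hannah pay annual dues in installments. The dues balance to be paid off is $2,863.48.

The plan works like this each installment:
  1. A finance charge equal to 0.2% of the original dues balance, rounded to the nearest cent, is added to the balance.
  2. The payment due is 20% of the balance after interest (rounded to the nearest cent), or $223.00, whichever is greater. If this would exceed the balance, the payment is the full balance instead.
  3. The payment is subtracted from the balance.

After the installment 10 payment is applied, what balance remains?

Installment 1: opening $2,863.48; interest $5.73 → $2,869.21; payment $573.84; balance $2,295.37
Installment 2: opening $2,295.37; interest $5.73 → $2,301.10; payment $460.22; balance $1,840.88
Installment 3: opening $1,840.88; interest $5.73 → $1,846.61; payment $369.32; balance $1,477.29
Installment 4: opening $1,477.29; interest $5.73 → $1,483.02; payment $296.60; balance $1,186.42
Installment 5: opening $1,186.42; interest $5.73 → $1,192.15; payment $238.43; balance $953.72
Installment 6: opening $953.72; interest $5.73 → $959.45; payment $223.00; balance $736.45
Installment 7: opening $736.45; interest $5.73 → $742.18; payment $223.00; balance $519.18
Installment 8: opening $519.18; interest $5.73 → $524.91; payment $223.00; balance $301.91
Installment 9: opening $301.91; interest $5.73 → $307.64; payment $223.00; balance $84.64
Installment 10: opening $84.64; interest $5.73 → $90.37; payment $90.37; balance $0.00

$0.00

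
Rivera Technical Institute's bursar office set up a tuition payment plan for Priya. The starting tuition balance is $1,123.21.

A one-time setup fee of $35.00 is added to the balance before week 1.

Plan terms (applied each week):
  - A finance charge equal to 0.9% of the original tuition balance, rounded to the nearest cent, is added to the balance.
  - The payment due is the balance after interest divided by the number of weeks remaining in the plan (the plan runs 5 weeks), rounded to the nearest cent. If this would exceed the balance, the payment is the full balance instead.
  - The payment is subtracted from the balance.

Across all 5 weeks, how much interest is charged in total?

Week 1: $1,158.21 +$10.11 interest = $1,168.32; pay $233.66 → $934.66
Week 2: $934.66 +$10.11 interest = $944.77; pay $236.19 → $708.58
Week 3: $708.58 +$10.11 interest = $718.69; pay $239.56 → $479.13
Week 4: $479.13 +$10.11 interest = $489.24; pay $244.62 → $244.62
Week 5: $244.62 +$10.11 interest = $254.73; pay $254.73 → $0.00
Total interest: $10.11 + $10.11 + $10.11 + $10.11 + $10.11 = $50.55

$50.55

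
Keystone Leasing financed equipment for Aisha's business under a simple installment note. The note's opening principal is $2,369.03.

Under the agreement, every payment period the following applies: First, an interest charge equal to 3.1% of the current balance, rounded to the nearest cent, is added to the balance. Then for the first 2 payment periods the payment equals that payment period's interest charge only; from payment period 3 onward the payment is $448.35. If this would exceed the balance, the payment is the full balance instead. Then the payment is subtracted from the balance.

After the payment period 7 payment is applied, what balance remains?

$374.60

Payment period 1: $2,369.03 +$73.44 interest = $2,442.47; pay $73.44 → $2,369.03
Payment period 2: $2,369.03 +$73.44 interest = $2,442.47; pay $73.44 → $2,369.03
Payment period 3: $2,369.03 +$73.44 interest = $2,442.47; pay $448.35 → $1,994.12
Payment period 4: $1,994.12 +$61.82 interest = $2,055.94; pay $448.35 → $1,607.59
Payment period 5: $1,607.59 +$49.84 interest = $1,657.43; pay $448.35 → $1,209.08
Payment period 6: $1,209.08 +$37.48 interest = $1,246.56; pay $448.35 → $798.21
Payment period 7: $798.21 +$24.74 interest = $822.95; pay $448.35 → $374.60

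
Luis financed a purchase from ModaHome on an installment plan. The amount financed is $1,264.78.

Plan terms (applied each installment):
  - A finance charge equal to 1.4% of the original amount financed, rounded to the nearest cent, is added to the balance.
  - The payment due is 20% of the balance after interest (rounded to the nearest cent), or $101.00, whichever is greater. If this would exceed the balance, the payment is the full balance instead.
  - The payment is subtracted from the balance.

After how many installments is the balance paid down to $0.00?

11

# | Opening | Interest | Payment | End bal
1 | $1,264.78 | $17.71 | $256.50 | $1,025.99
2 | $1,025.99 | $17.71 | $208.74 | $834.96
3 | $834.96 | $17.71 | $170.53 | $682.14
4 | $682.14 | $17.71 | $139.97 | $559.88
5 | $559.88 | $17.71 | $115.52 | $462.07
6 | $462.07 | $17.71 | $101.00 | $378.78
7 | $378.78 | $17.71 | $101.00 | $295.49
8 | $295.49 | $17.71 | $101.00 | $212.20
9 | $212.20 | $17.71 | $101.00 | $128.91
10 | $128.91 | $17.71 | $101.00 | $45.62
11 | $45.62 | $17.71 | $63.33 | $0.00
Balance reaches $0.00 in installment 11.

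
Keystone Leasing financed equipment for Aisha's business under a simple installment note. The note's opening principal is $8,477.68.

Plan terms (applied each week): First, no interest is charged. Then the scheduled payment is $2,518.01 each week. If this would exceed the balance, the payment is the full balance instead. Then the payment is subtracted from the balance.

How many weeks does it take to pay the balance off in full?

4

Week 1: opening $8,477.68; payment $2,518.01; balance $5,959.67
Week 2: opening $5,959.67; payment $2,518.01; balance $3,441.66
Week 3: opening $3,441.66; payment $2,518.01; balance $923.65
Week 4: opening $923.65; payment $923.65; balance $0.00
Balance reaches $0.00 in week 4.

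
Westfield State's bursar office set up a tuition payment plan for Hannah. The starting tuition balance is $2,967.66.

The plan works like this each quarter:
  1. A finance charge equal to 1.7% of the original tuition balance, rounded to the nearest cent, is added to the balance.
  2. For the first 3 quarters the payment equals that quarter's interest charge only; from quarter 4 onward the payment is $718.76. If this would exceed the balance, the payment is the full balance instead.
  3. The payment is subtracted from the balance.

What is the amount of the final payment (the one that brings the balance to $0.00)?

# | Opening | Interest | Payment | End bal
1 | $2,967.66 | $50.45 | $50.45 | $2,967.66
2 | $2,967.66 | $50.45 | $50.45 | $2,967.66
3 | $2,967.66 | $50.45 | $50.45 | $2,967.66
4 | $2,967.66 | $50.45 | $718.76 | $2,299.35
5 | $2,299.35 | $50.45 | $718.76 | $1,631.04
6 | $1,631.04 | $50.45 | $718.76 | $962.73
7 | $962.73 | $50.45 | $718.76 | $294.42
8 | $294.42 | $50.45 | $344.87 | $0.00

$344.87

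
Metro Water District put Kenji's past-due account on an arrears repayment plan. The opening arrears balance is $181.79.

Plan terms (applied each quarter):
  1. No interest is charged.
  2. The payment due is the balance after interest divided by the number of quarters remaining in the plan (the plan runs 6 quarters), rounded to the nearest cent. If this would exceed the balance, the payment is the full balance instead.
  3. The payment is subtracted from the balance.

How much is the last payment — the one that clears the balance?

Quarter 1: $181.79 − $30.30 → $151.49
Quarter 2: $151.49 − $30.30 → $121.19
Quarter 3: $121.19 − $30.30 → $90.89
Quarter 4: $90.89 − $30.30 → $60.59
Quarter 5: $60.59 − $30.30 → $30.29
Quarter 6: $30.29 − $30.29 → $0.00

$30.29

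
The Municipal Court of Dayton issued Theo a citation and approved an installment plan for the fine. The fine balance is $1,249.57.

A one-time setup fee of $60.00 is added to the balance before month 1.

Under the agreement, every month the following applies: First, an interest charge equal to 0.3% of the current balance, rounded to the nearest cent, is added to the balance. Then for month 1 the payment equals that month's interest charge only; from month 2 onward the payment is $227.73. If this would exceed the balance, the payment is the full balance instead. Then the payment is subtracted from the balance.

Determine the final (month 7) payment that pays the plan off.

Month 1: $1,309.57 +$3.93 interest = $1,313.50; pay $3.93 → $1,309.57
Month 2: $1,309.57 +$3.93 interest = $1,313.50; pay $227.73 → $1,085.77
Month 3: $1,085.77 +$3.26 interest = $1,089.03; pay $227.73 → $861.30
Month 4: $861.30 +$2.58 interest = $863.88; pay $227.73 → $636.15
Month 5: $636.15 +$1.91 interest = $638.06; pay $227.73 → $410.33
Month 6: $410.33 +$1.23 interest = $411.56; pay $227.73 → $183.83
Month 7: $183.83 +$0.55 interest = $184.38; pay $184.38 → $0.00

$184.38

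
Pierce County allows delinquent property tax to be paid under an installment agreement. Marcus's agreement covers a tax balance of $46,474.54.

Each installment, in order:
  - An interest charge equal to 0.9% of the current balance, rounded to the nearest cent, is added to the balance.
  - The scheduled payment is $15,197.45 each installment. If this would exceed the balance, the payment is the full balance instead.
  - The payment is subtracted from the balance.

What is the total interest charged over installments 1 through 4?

$870.21

Installment 1: opening $46,474.54; interest $418.27 → $46,892.81; payment $15,197.45; balance $31,695.36
Installment 2: opening $31,695.36; interest $285.26 → $31,980.62; payment $15,197.45; balance $16,783.17
Installment 3: opening $16,783.17; interest $151.05 → $16,934.22; payment $15,197.45; balance $1,736.77
Installment 4: opening $1,736.77; interest $15.63 → $1,752.40; payment $1,752.40; balance $0.00
Total interest: $418.27 + $285.26 + $151.05 + $15.63 = $870.21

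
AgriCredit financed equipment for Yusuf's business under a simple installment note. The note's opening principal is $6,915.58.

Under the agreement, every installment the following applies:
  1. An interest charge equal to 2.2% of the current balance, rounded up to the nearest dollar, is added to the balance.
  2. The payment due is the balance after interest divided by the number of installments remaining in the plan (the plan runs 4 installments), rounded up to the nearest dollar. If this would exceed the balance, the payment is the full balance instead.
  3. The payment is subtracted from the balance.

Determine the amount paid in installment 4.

$1,886.58

Installment 1: $6,915.58 +$153.00 interest = $7,068.58; pay $1,768.00 → $5,300.58
Installment 2: $5,300.58 +$117.00 interest = $5,417.58; pay $1,806.00 → $3,611.58
Installment 3: $3,611.58 +$80.00 interest = $3,691.58; pay $1,846.00 → $1,845.58
Installment 4: $1,845.58 +$41.00 interest = $1,886.58; pay $1,886.58 → $0.00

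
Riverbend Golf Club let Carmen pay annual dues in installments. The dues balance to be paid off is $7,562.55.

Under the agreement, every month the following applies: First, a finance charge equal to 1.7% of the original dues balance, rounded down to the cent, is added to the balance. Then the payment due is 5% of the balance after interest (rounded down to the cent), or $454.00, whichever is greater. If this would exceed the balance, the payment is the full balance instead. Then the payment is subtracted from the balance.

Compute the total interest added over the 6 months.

Month 1: $7,562.55 +$128.56 interest = $7,691.11; pay $454.00 → $7,237.11
Month 2: $7,237.11 +$128.56 interest = $7,365.67; pay $454.00 → $6,911.67
Month 3: $6,911.67 +$128.56 interest = $7,040.23; pay $454.00 → $6,586.23
Month 4: $6,586.23 +$128.56 interest = $6,714.79; pay $454.00 → $6,260.79
Month 5: $6,260.79 +$128.56 interest = $6,389.35; pay $454.00 → $5,935.35
Month 6: $5,935.35 +$128.56 interest = $6,063.91; pay $454.00 → $5,609.91
Total interest: $128.56 + $128.56 + $128.56 + $128.56 + $128.56 + $128.56 = $771.36

$771.36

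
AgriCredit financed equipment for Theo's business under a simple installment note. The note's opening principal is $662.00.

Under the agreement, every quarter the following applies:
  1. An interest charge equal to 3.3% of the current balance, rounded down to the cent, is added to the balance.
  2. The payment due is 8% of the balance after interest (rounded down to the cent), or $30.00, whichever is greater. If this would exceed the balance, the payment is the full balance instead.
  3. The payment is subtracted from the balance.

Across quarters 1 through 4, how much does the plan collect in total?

Quarter 1: $662.00 +$21.84 interest = $683.84; pay $54.70 → $629.14
Quarter 2: $629.14 +$20.76 interest = $649.90; pay $51.99 → $597.91
Quarter 3: $597.91 +$19.73 interest = $617.64; pay $49.41 → $568.23
Quarter 4: $568.23 +$18.75 interest = $586.98; pay $46.95 → $540.03
Total paid: $203.05

$203.05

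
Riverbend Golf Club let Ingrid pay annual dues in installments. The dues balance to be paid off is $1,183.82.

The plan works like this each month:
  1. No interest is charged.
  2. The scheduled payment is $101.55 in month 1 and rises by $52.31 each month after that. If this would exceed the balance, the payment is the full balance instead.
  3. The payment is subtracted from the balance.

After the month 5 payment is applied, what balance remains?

$152.97

Month 1: opening $1,183.82; payment $101.55; balance $1,082.27
Month 2: opening $1,082.27; payment $153.86; balance $928.41
Month 3: opening $928.41; payment $206.17; balance $722.24
Month 4: opening $722.24; payment $258.48; balance $463.76
Month 5: opening $463.76; payment $310.79; balance $152.97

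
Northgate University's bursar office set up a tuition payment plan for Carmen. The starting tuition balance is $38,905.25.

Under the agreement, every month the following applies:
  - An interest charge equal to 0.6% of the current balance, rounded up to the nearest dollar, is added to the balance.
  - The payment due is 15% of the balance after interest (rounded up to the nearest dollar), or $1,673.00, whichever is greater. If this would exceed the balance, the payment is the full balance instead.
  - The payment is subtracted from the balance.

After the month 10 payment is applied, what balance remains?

$7,894.25

# | Opening | Interest | Payment | End bal
1 | $38,905.25 | $234.00 | $5,871.00 | $33,268.25
2 | $33,268.25 | $200.00 | $5,021.00 | $28,447.25
3 | $28,447.25 | $171.00 | $4,293.00 | $24,325.25
4 | $24,325.25 | $146.00 | $3,671.00 | $20,800.25
5 | $20,800.25 | $125.00 | $3,139.00 | $17,786.25
6 | $17,786.25 | $107.00 | $2,684.00 | $15,209.25
7 | $15,209.25 | $92.00 | $2,296.00 | $13,005.25
8 | $13,005.25 | $79.00 | $1,963.00 | $11,121.25
9 | $11,121.25 | $67.00 | $1,679.00 | $9,509.25
10 | $9,509.25 | $58.00 | $1,673.00 | $7,894.25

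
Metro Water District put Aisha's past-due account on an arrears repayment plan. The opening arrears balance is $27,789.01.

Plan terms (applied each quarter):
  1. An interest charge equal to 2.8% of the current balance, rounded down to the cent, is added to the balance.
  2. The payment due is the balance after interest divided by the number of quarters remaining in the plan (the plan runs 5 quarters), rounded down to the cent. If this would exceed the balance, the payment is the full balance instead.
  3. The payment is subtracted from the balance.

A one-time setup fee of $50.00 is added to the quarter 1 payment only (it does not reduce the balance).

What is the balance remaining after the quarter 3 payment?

$12,075.70

Quarter 1: $27,789.01 +$778.09 interest = $28,567.10; pay $5,713.42 (+ $50.00 fee) → $22,853.68
Quarter 2: $22,853.68 +$639.90 interest = $23,493.58; pay $5,873.39 → $17,620.19
Quarter 3: $17,620.19 +$493.36 interest = $18,113.55; pay $6,037.85 → $12,075.70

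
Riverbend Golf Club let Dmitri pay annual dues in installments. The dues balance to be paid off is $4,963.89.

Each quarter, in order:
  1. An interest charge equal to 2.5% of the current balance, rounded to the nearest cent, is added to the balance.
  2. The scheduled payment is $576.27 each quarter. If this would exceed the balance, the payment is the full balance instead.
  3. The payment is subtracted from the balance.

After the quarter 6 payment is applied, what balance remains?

$2,075.54

Quarter 1: $4,963.89 +$124.10 interest = $5,087.99; pay $576.27 → $4,511.72
Quarter 2: $4,511.72 +$112.79 interest = $4,624.51; pay $576.27 → $4,048.24
Quarter 3: $4,048.24 +$101.21 interest = $4,149.45; pay $576.27 → $3,573.18
Quarter 4: $3,573.18 +$89.33 interest = $3,662.51; pay $576.27 → $3,086.24
Quarter 5: $3,086.24 +$77.16 interest = $3,163.40; pay $576.27 → $2,587.13
Quarter 6: $2,587.13 +$64.68 interest = $2,651.81; pay $576.27 → $2,075.54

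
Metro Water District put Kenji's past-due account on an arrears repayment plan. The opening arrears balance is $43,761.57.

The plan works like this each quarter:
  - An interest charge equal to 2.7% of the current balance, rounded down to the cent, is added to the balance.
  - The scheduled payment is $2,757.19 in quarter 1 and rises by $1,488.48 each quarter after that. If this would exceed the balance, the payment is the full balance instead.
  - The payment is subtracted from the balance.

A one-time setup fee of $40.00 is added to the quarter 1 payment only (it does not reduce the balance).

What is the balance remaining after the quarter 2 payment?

$39,079.29

Quarter 1: opening $43,761.57; interest $1,181.56 → $44,943.13; payment $2,757.19 (+ $40.00 fee); balance $42,185.94
Quarter 2: opening $42,185.94; interest $1,139.02 → $43,324.96; payment $4,245.67; balance $39,079.29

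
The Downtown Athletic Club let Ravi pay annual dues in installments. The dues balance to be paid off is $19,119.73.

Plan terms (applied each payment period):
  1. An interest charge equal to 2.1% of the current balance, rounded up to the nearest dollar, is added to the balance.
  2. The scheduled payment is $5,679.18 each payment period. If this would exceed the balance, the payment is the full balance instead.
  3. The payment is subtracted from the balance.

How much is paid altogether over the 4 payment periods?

Payment period 1: opening $19,119.73; interest $402.00 → $19,521.73; payment $5,679.18; balance $13,842.55
Payment period 2: opening $13,842.55; interest $291.00 → $14,133.55; payment $5,679.18; balance $8,454.37
Payment period 3: opening $8,454.37; interest $178.00 → $8,632.37; payment $5,679.18; balance $2,953.19
Payment period 4: opening $2,953.19; interest $63.00 → $3,016.19; payment $3,016.19; balance $0.00
Total paid: $20,053.73

$20,053.73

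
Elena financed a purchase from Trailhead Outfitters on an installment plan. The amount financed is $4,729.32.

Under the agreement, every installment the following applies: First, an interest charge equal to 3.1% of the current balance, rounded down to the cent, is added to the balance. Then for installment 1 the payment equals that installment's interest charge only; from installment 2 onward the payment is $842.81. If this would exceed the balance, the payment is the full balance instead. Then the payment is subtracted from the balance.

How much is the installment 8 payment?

$221.30

Installment 1: opening $4,729.32; interest $146.60 → $4,875.92; payment $146.60; balance $4,729.32
Installment 2: opening $4,729.32; interest $146.60 → $4,875.92; payment $842.81; balance $4,033.11
Installment 3: opening $4,033.11; interest $125.02 → $4,158.13; payment $842.81; balance $3,315.32
Installment 4: opening $3,315.32; interest $102.77 → $3,418.09; payment $842.81; balance $2,575.28
Installment 5: opening $2,575.28; interest $79.83 → $2,655.11; payment $842.81; balance $1,812.30
Installment 6: opening $1,812.30; interest $56.18 → $1,868.48; payment $842.81; balance $1,025.67
Installment 7: opening $1,025.67; interest $31.79 → $1,057.46; payment $842.81; balance $214.65
Installment 8: opening $214.65; interest $6.65 → $221.30; payment $221.30; balance $0.00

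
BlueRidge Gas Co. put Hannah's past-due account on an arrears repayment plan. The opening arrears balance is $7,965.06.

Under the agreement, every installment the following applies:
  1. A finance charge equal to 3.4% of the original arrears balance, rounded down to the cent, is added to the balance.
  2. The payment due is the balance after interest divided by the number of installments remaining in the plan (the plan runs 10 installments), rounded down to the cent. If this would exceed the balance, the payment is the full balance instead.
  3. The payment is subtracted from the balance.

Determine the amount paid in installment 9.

# | Opening | Interest | Payment | End bal
1 | $7,965.06 | $270.81 | $823.58 | $7,412.29
2 | $7,412.29 | $270.81 | $853.67 | $6,829.43
3 | $6,829.43 | $270.81 | $887.53 | $6,212.71
4 | $6,212.71 | $270.81 | $926.21 | $5,557.31
5 | $5,557.31 | $270.81 | $971.35 | $4,856.77
6 | $4,856.77 | $270.81 | $1,025.51 | $4,102.07
7 | $4,102.07 | $270.81 | $1,093.22 | $3,279.66
8 | $3,279.66 | $270.81 | $1,183.49 | $2,366.98
9 | $2,366.98 | $270.81 | $1,318.89 | $1,318.90

$1,318.89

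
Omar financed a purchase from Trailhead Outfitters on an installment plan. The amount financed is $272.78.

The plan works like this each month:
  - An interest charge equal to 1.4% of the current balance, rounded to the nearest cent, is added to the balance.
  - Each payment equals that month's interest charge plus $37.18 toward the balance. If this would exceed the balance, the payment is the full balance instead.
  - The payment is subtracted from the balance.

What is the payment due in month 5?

$38.92

Month 1: $272.78 +$3.82 interest = $276.60; pay $41.00 → $235.60
Month 2: $235.60 +$3.30 interest = $238.90; pay $40.48 → $198.42
Month 3: $198.42 +$2.78 interest = $201.20; pay $39.96 → $161.24
Month 4: $161.24 +$2.26 interest = $163.50; pay $39.44 → $124.06
Month 5: $124.06 +$1.74 interest = $125.80; pay $38.92 → $86.88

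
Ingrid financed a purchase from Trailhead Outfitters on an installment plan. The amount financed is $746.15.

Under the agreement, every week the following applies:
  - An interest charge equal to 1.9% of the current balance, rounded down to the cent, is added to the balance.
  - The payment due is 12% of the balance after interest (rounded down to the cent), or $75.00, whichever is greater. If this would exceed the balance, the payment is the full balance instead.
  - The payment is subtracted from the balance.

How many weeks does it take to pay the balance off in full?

Week 1: $746.15 +$14.17 interest = $760.32; pay $91.23 → $669.09
Week 2: $669.09 +$12.71 interest = $681.80; pay $81.81 → $599.99
Week 3: $599.99 +$11.39 interest = $611.38; pay $75.00 → $536.38
Week 4: $536.38 +$10.19 interest = $546.57; pay $75.00 → $471.57
Week 5: $471.57 +$8.95 interest = $480.52; pay $75.00 → $405.52
Week 6: $405.52 +$7.70 interest = $413.22; pay $75.00 → $338.22
Week 7: $338.22 +$6.42 interest = $344.64; pay $75.00 → $269.64
Week 8: $269.64 +$5.12 interest = $274.76; pay $75.00 → $199.76
Week 9: $199.76 +$3.79 interest = $203.55; pay $75.00 → $128.55
Week 10: $128.55 +$2.44 interest = $130.99; pay $75.00 → $55.99
Week 11: $55.99 +$1.06 interest = $57.05; pay $57.05 → $0.00
Balance reaches $0.00 in week 11.

11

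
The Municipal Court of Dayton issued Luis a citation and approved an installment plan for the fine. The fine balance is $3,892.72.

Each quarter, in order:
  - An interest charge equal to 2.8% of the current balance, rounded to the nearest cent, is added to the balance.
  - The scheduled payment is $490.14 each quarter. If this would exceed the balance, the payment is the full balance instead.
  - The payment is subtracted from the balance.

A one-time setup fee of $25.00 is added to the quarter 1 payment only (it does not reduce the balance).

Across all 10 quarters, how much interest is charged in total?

Quarter 1: $3,892.72 +$109.00 interest = $4,001.72; pay $490.14 (+ $25.00 fee) → $3,511.58
Quarter 2: $3,511.58 +$98.32 interest = $3,609.90; pay $490.14 → $3,119.76
Quarter 3: $3,119.76 +$87.35 interest = $3,207.11; pay $490.14 → $2,716.97
Quarter 4: $2,716.97 +$76.08 interest = $2,793.05; pay $490.14 → $2,302.91
Quarter 5: $2,302.91 +$64.48 interest = $2,367.39; pay $490.14 → $1,877.25
Quarter 6: $1,877.25 +$52.56 interest = $1,929.81; pay $490.14 → $1,439.67
Quarter 7: $1,439.67 +$40.31 interest = $1,479.98; pay $490.14 → $989.84
Quarter 8: $989.84 +$27.72 interest = $1,017.56; pay $490.14 → $527.42
Quarter 9: $527.42 +$14.77 interest = $542.19; pay $490.14 → $52.05
Quarter 10: $52.05 +$1.46 interest = $53.51; pay $53.51 → $0.00
Total interest: $109.00 + $98.32 + $87.35 + $76.08 + $64.48 + $52.56 + $40.31 + $27.72 + $14.77 + $1.46 = $572.05

$572.05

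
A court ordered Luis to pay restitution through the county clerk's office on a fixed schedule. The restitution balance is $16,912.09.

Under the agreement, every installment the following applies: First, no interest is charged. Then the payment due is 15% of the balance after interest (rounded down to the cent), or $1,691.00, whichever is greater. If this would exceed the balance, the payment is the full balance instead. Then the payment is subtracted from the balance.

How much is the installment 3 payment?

$1,832.84

Installment 1: $16,912.09 − $2,536.81 → $14,375.28
Installment 2: $14,375.28 − $2,156.29 → $12,218.99
Installment 3: $12,218.99 − $1,832.84 → $10,386.15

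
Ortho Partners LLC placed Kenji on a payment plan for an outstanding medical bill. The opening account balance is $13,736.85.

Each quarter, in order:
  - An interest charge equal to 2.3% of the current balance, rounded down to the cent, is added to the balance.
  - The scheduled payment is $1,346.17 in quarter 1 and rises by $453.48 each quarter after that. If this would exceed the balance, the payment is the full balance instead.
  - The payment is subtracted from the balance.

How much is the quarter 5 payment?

Quarter 1: $13,736.85 +$315.94 interest = $14,052.79; pay $1,346.17 → $12,706.62
Quarter 2: $12,706.62 +$292.25 interest = $12,998.87; pay $1,799.65 → $11,199.22
Quarter 3: $11,199.22 +$257.58 interest = $11,456.80; pay $2,253.13 → $9,203.67
Quarter 4: $9,203.67 +$211.68 interest = $9,415.35; pay $2,706.61 → $6,708.74
Quarter 5: $6,708.74 +$154.30 interest = $6,863.04; pay $3,160.09 → $3,702.95

$3,160.09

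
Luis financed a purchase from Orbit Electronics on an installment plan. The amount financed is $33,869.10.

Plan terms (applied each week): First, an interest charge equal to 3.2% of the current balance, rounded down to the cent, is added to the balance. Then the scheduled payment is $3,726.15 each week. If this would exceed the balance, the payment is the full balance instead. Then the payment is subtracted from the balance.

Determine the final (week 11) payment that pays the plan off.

Week 1: $33,869.10 +$1,083.81 interest = $34,952.91; pay $3,726.15 → $31,226.76
Week 2: $31,226.76 +$999.25 interest = $32,226.01; pay $3,726.15 → $28,499.86
Week 3: $28,499.86 +$911.99 interest = $29,411.85; pay $3,726.15 → $25,685.70
Week 4: $25,685.70 +$821.94 interest = $26,507.64; pay $3,726.15 → $22,781.49
Week 5: $22,781.49 +$729.00 interest = $23,510.49; pay $3,726.15 → $19,784.34
Week 6: $19,784.34 +$633.09 interest = $20,417.43; pay $3,726.15 → $16,691.28
Week 7: $16,691.28 +$534.12 interest = $17,225.40; pay $3,726.15 → $13,499.25
Week 8: $13,499.25 +$431.97 interest = $13,931.22; pay $3,726.15 → $10,205.07
Week 9: $10,205.07 +$326.56 interest = $10,531.63; pay $3,726.15 → $6,805.48
Week 10: $6,805.48 +$217.77 interest = $7,023.25; pay $3,726.15 → $3,297.10
Week 11: $3,297.10 +$105.50 interest = $3,402.60; pay $3,402.60 → $0.00

$3,402.60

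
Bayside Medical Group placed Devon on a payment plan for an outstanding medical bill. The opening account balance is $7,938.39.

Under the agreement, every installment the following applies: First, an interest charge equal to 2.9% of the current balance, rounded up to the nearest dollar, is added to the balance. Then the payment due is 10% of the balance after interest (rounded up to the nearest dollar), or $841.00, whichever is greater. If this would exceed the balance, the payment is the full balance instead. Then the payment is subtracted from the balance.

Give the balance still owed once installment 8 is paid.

$2,532.39

Installment 1: opening $7,938.39; interest $231.00 → $8,169.39; payment $841.00; balance $7,328.39
Installment 2: opening $7,328.39; interest $213.00 → $7,541.39; payment $841.00; balance $6,700.39
Installment 3: opening $6,700.39; interest $195.00 → $6,895.39; payment $841.00; balance $6,054.39
Installment 4: opening $6,054.39; interest $176.00 → $6,230.39; payment $841.00; balance $5,389.39
Installment 5: opening $5,389.39; interest $157.00 → $5,546.39; payment $841.00; balance $4,705.39
Installment 6: opening $4,705.39; interest $137.00 → $4,842.39; payment $841.00; balance $4,001.39
Installment 7: opening $4,001.39; interest $117.00 → $4,118.39; payment $841.00; balance $3,277.39
Installment 8: opening $3,277.39; interest $96.00 → $3,373.39; payment $841.00; balance $2,532.39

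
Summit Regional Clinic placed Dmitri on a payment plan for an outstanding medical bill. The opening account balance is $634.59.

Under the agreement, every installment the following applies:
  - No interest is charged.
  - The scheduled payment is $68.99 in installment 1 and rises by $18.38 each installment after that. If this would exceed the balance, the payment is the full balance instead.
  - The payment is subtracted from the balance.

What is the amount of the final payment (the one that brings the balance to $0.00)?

$105.84

# | Opening | Payment | End bal
1 | $634.59 | $68.99 | $565.60
2 | $565.60 | $87.37 | $478.23
3 | $478.23 | $105.75 | $372.48
4 | $372.48 | $124.13 | $248.35
5 | $248.35 | $142.51 | $105.84
6 | $105.84 | $105.84 | $0.00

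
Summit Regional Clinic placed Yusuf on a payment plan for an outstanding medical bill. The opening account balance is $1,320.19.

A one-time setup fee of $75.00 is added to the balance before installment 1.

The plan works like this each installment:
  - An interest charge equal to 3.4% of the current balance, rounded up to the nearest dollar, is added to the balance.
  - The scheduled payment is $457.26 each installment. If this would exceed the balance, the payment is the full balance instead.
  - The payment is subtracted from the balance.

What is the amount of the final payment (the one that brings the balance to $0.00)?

$130.41

Installment 1: $1,395.19 +$48.00 interest = $1,443.19; pay $457.26 → $985.93
Installment 2: $985.93 +$34.00 interest = $1,019.93; pay $457.26 → $562.67
Installment 3: $562.67 +$20.00 interest = $582.67; pay $457.26 → $125.41
Installment 4: $125.41 +$5.00 interest = $130.41; pay $130.41 → $0.00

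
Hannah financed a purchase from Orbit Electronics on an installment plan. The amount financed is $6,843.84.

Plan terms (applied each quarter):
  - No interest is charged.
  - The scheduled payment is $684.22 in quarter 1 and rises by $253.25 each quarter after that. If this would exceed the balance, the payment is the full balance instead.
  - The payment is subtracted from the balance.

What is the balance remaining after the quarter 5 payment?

$890.24

Quarter 1: opening $6,843.84; payment $684.22; balance $6,159.62
Quarter 2: opening $6,159.62; payment $937.47; balance $5,222.15
Quarter 3: opening $5,222.15; payment $1,190.72; balance $4,031.43
Quarter 4: opening $4,031.43; payment $1,443.97; balance $2,587.46
Quarter 5: opening $2,587.46; payment $1,697.22; balance $890.24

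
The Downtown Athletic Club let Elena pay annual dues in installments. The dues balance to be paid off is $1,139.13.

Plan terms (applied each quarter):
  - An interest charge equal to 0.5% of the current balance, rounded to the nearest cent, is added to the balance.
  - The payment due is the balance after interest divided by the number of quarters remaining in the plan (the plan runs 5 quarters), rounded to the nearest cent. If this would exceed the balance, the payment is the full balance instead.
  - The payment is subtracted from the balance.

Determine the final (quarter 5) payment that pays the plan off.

$233.57

Quarter 1: $1,139.13 +$5.70 interest = $1,144.83; pay $228.97 → $915.86
Quarter 2: $915.86 +$4.58 interest = $920.44; pay $230.11 → $690.33
Quarter 3: $690.33 +$3.45 interest = $693.78; pay $231.26 → $462.52
Quarter 4: $462.52 +$2.31 interest = $464.83; pay $232.42 → $232.41
Quarter 5: $232.41 +$1.16 interest = $233.57; pay $233.57 → $0.00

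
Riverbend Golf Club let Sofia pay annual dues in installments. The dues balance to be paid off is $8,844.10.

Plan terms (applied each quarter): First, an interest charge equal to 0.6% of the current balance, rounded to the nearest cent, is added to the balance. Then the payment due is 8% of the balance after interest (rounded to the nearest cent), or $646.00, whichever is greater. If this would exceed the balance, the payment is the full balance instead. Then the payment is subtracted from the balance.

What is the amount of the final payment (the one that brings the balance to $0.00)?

Quarter 1: opening $8,844.10; interest $53.06 → $8,897.16; payment $711.77; balance $8,185.39
Quarter 2: opening $8,185.39; interest $49.11 → $8,234.50; payment $658.76; balance $7,575.74
Quarter 3: opening $7,575.74; interest $45.45 → $7,621.19; payment $646.00; balance $6,975.19
Quarter 4: opening $6,975.19; interest $41.85 → $7,017.04; payment $646.00; balance $6,371.04
Quarter 5: opening $6,371.04; interest $38.23 → $6,409.27; payment $646.00; balance $5,763.27
Quarter 6: opening $5,763.27; interest $34.58 → $5,797.85; payment $646.00; balance $5,151.85
Quarter 7: opening $5,151.85; interest $30.91 → $5,182.76; payment $646.00; balance $4,536.76
Quarter 8: opening $4,536.76; interest $27.22 → $4,563.98; payment $646.00; balance $3,917.98
Quarter 9: opening $3,917.98; interest $23.51 → $3,941.49; payment $646.00; balance $3,295.49
Quarter 10: opening $3,295.49; interest $19.77 → $3,315.26; payment $646.00; balance $2,669.26
Quarter 11: opening $2,669.26; interest $16.02 → $2,685.28; payment $646.00; balance $2,039.28
Quarter 12: opening $2,039.28; interest $12.24 → $2,051.52; payment $646.00; balance $1,405.52
Quarter 13: opening $1,405.52; interest $8.43 → $1,413.95; payment $646.00; balance $767.95
Quarter 14: opening $767.95; interest $4.61 → $772.56; payment $646.00; balance $126.56
Quarter 15: opening $126.56; interest $0.76 → $127.32; payment $127.32; balance $0.00

$127.32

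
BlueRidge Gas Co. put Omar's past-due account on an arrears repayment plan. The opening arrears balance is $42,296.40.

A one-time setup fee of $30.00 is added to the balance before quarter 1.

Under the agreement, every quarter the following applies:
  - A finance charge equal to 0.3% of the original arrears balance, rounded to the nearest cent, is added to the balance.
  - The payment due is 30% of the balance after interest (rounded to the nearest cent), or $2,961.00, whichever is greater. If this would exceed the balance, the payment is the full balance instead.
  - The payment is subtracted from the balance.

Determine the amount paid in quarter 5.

# | Opening | Interest | Payment | End bal
1 | $42,326.40 | $126.89 | $12,735.99 | $29,717.30
2 | $29,717.30 | $126.89 | $8,953.26 | $20,890.93
3 | $20,890.93 | $126.89 | $6,305.35 | $14,712.47
4 | $14,712.47 | $126.89 | $4,451.81 | $10,387.55
5 | $10,387.55 | $126.89 | $3,154.33 | $7,360.11

$3,154.33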